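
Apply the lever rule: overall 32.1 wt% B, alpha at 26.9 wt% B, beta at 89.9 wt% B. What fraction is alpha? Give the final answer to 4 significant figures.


f_alpha = (C_beta - C0) / (C_beta - C_alpha)
f_alpha = (89.9 - 32.1) / (89.9 - 26.9)
f_alpha = 0.9175


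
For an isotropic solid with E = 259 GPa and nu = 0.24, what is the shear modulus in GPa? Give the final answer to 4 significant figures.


G = E / (2*(1+nu))
G = 259 / (2*(1+0.24))
G = 104.4 GPa


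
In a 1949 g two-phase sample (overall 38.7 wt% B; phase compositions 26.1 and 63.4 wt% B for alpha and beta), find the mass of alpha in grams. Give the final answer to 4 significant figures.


f_alpha = (C_beta - C0) / (C_beta - C_alpha)
f_alpha = (63.4 - 38.7) / (63.4 - 26.1) = 0.662198
m_alpha = f_alpha * m_total = 0.662198 * 1949 = 1291 g


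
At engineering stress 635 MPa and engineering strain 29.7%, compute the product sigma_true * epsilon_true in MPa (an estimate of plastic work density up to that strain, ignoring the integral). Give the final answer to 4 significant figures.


sigma_true = sigma_eng * (1 + epsilon_eng)
sigma_true = 635 * (1 + 0.297) = 823.595 MPa
epsilon_true = ln(1 + epsilon_eng)
epsilon_true = ln(1 + 0.297) = 0.260054
sigma_true * epsilon_true = 823.595 * 0.260054 = 214.2 MPa


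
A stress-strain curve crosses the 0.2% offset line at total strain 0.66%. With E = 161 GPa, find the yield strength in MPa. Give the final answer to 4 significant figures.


Offset strain = 0.002
Elastic strain at yield = total_strain - offset = 6.6e-03 - 0.002 = 4.6e-03
sigma_y = E * elastic_strain = 161000 * 4.6e-03
sigma_y = 740.6 MPa


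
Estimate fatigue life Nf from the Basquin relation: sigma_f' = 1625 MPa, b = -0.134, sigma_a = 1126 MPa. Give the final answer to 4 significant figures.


sigma_a = sigma_f' * (2*Nf)^b
2*Nf = (sigma_a / sigma_f')^(1/b)
2*Nf = (1126 / 1625)^(1/-0.134)
2*Nf = 15.4496
Nf = 7.725 cycles


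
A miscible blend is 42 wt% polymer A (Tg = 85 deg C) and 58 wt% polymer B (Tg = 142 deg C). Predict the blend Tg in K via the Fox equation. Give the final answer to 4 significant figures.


1/Tg = w1/Tg1 + w2/Tg2 (in Kelvin)
Tg1 = 358.15 K, Tg2 = 415.15 K
1/Tg = 0.42/358.15 + 0.58/415.15
Tg = 389.1 K


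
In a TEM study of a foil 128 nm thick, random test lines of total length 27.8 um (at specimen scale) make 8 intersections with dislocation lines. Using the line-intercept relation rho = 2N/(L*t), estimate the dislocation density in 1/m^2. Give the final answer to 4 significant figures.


rho = 2N / (L * t)
L = 27.8 um = 2.78e-05 m, t = 128 nm = 1.28e-07 m
rho = 2 * 8 / (2.78e-05 * 1.28e-07)
rho = 4.496e+12 1/m^2


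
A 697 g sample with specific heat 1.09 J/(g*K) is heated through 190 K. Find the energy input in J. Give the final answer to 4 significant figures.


Q = m * cp * dT
Q = 697 * 1.09 * 190
Q = 144300 J


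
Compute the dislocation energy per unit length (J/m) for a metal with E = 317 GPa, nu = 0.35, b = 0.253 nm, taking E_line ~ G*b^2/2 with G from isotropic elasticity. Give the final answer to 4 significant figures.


Step 1: G = E / (2*(1+nu))
G = 317 / (2*(1+0.35)) = 117.407 GPa = 1.17407e+11 Pa
Step 2: E_line = G*b^2/2
b = 0.253 nm = 2.53e-10 m
E_line = 0.5 * 1.17407e+11 * (2.53e-10)^2 = 3.758e-09 J/m


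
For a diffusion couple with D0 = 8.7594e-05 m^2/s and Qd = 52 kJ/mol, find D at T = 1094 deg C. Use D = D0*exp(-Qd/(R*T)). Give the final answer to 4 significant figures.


D = D0 * exp(-Qd / (R*T))
T = 1367.15 K
D = 8.7594e-05 * exp(-52e3 / (8.314 * 1367.15))
D = 9.029e-07 m^2/s


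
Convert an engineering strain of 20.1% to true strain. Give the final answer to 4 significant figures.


epsilon_true = ln(1 + epsilon_eng)
epsilon_true = ln(1 + 0.201)
epsilon_true = 0.1832


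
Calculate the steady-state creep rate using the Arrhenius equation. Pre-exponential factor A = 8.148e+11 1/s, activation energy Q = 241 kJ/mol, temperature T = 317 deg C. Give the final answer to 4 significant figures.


rate = A * exp(-Q / (R*T))
T = 317 + 273.15 = 590.15 K
rate = 8.148e+11 * exp(-241e3 / (8.314 * 590.15))
rate = 3.795e-10 1/s


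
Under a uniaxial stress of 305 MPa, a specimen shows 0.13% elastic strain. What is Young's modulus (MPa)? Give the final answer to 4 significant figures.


E = sigma / epsilon
epsilon = 0.13% = 1.3e-03
E = 305 / 1.3e-03
E = 234600 MPa


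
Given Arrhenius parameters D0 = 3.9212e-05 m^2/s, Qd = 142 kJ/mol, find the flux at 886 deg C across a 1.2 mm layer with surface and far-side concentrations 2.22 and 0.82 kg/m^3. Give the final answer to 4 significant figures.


Step 1: D = D0 * exp(-Qd/(R*T))
T = 886 + 273.15 = 1159.15 K
D = 3.9212e-05 * exp(-142e3 / (8.314 * 1159.15)) = 1.56408e-11 m^2/s
Step 2: J = D * (C1 - C2) / dx
J = 1.56408e-11 * (2.22 - 0.82) / 1.2e-03
J = 1.825e-08 kg/(m^2*s)


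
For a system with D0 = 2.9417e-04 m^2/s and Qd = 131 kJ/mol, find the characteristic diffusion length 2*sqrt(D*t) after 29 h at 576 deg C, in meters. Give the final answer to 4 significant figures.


Step 1: D = D0 * exp(-Qd/(R*T))
T = 849.15 K
D = 2.9417e-04 * exp(-131e3 / (8.314 * 849.15)) = 2.57021e-12 m^2/s
Step 2: L = 2*sqrt(D*t)
t = 29 h = 104400 s
L = 2*sqrt(2.57021e-12 * 104400) = 1.036e-03 m


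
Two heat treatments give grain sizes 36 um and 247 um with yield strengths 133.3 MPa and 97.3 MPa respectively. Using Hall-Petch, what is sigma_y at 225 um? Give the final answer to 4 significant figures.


sigma_y = sigma0 + k / sqrt(d)
1/sqrt(d1) = 1/sqrt(3.6e-05) = 166.667;  1/sqrt(d2) = 63.6285
k = (sigma1 - sigma2) / (1/sqrt(d1) - 1/sqrt(d2)) = (133.3 - 97.3) / (166.667 - 63.6285) = 0.349385 MPa*m^0.5
sigma0 = sigma1 - k/sqrt(d1) = 133.3 - 0.349385*166.667 = 75.0692 MPa
sigma_y(d3) = 75.0692 + 0.349385 / sqrt(2.25e-04) = 98.36 MPa


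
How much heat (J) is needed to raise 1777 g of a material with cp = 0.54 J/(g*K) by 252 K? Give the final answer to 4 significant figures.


Q = m * cp * dT
Q = 1777 * 0.54 * 252
Q = 241800 J


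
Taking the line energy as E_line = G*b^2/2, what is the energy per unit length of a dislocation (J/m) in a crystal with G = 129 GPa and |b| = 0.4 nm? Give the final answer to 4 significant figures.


E = G*b^2/2
b = 0.4 nm = 4e-10 m
G = 129 GPa = 1.29e+11 Pa
E = 0.5 * 1.29e+11 * (4e-10)^2
E = 1.032e-08 J/m


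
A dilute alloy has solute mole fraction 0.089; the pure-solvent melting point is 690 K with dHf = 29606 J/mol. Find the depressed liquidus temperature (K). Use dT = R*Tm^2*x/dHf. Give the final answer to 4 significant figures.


dT = R*Tm^2*x / dHf
dT = 8.314 * 690^2 * 0.089 / 29606
dT = 11.8992 K
T_new = 690 - 11.8992 = 678.1 K


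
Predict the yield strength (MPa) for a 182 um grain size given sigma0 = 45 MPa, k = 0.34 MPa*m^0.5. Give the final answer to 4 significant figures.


sigma_y = sigma0 + k / sqrt(d)
d = 182 um = 1.82e-04 m
sigma_y = 45 + 0.34 / sqrt(1.82e-04)
sigma_y = 70.2 MPa


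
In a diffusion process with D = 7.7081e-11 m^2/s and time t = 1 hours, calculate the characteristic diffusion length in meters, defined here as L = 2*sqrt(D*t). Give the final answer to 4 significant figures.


t = 1 hr = 3600 s
Diffusion length = 2*sqrt(D*t)
= 2*sqrt(7.7081e-11 * 3600)
= 1.054e-03 m


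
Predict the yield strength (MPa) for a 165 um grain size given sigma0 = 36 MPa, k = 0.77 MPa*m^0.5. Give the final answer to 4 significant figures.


sigma_y = sigma0 + k / sqrt(d)
d = 165 um = 1.65e-04 m
sigma_y = 36 + 0.77 / sqrt(1.65e-04)
sigma_y = 95.94 MPa


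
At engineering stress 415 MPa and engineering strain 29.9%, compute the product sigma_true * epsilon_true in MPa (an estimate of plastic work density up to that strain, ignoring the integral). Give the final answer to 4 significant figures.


sigma_true = sigma_eng * (1 + epsilon_eng)
sigma_true = 415 * (1 + 0.299) = 539.085 MPa
epsilon_true = ln(1 + epsilon_eng)
epsilon_true = ln(1 + 0.299) = 0.261595
sigma_true * epsilon_true = 539.085 * 0.261595 = 141 MPa


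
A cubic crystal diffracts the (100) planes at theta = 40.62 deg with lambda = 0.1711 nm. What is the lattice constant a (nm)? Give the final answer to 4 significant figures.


d = lambda / (2*sin(theta))
d = 0.1711 / (2*sin(40.62 deg))
d = 0.131405 nm
a = d * sqrt(h^2+k^2+l^2) = 0.131405 * sqrt(1)
a = 0.1314 nm


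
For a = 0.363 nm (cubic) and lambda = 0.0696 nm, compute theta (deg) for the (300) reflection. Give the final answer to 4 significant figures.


d = a / sqrt(h^2+k^2+l^2)
d = 0.363 / sqrt(9) = 0.121 nm
lambda = 2*d*sin(theta)  =>  sin(theta) = lambda / (2*d)
sin(theta) = 0.0696 / (2 * 0.121) = 0.287603
theta = 16.71 deg


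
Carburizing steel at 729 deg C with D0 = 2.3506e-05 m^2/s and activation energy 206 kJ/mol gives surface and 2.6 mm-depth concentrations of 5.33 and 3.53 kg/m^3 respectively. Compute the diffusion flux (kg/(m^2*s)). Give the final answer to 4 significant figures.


Step 1: D = D0 * exp(-Qd/(R*T))
T = 729 + 273.15 = 1002.15 K
D = 2.3506e-05 * exp(-206e3 / (8.314 * 1002.15)) = 4.30071e-16 m^2/s
Step 2: J = D * (C1 - C2) / dx
J = 4.30071e-16 * (5.33 - 3.53) / 2.6e-03
J = 2.977e-13 kg/(m^2*s)


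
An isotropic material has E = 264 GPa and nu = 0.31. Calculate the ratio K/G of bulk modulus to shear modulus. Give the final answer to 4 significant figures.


G = E / (2*(1+nu))
G = 264 / (2*(1+0.31)) = 100.763 GPa
K = E / (3*(1-2*nu))
K = 264 / (3*(1-2*0.31)) = 231.579 GPa
K/G = 231.579 / 100.763 = 2.298


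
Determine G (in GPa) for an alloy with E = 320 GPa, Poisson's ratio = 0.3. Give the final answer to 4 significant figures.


G = E / (2*(1+nu))
G = 320 / (2*(1+0.3))
G = 123.1 GPa


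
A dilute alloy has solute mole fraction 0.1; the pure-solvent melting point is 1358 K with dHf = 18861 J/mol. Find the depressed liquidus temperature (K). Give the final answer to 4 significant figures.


dT = R*Tm^2*x / dHf
dT = 8.314 * 1358^2 * 0.1 / 18861
dT = 81.2914 K
T_new = 1358 - 81.2914 = 1277 K


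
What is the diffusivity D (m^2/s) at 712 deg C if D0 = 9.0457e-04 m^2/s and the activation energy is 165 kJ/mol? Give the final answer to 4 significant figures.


D = D0 * exp(-Qd / (R*T))
T = 985.15 K
D = 9.0457e-04 * exp(-165e3 / (8.314 * 985.15))
D = 1.612e-12 m^2/s


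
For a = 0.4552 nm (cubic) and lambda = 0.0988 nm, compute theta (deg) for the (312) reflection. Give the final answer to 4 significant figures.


d = a / sqrt(h^2+k^2+l^2)
d = 0.4552 / sqrt(14) = 0.121657 nm
lambda = 2*d*sin(theta)  =>  sin(theta) = lambda / (2*d)
sin(theta) = 0.0988 / (2 * 0.121657) = 0.406059
theta = 23.96 deg


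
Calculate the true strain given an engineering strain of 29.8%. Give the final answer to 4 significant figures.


epsilon_true = ln(1 + epsilon_eng)
epsilon_true = ln(1 + 0.298)
epsilon_true = 0.2608


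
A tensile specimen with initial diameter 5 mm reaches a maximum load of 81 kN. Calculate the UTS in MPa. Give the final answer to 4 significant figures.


A0 = pi*(d/2)^2 = pi*(5/2)^2 = 19.635 mm^2
UTS = F_max / A0 = 81*1000 / 19.635
UTS = 4125 MPa


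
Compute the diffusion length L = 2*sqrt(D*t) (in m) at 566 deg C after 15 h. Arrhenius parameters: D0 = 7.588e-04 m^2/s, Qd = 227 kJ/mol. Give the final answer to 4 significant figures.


Step 1: D = D0 * exp(-Qd/(R*T))
T = 839.15 K
D = 7.588e-04 * exp(-227e3 / (8.314 * 839.15)) = 5.61732e-18 m^2/s
Step 2: L = 2*sqrt(D*t)
t = 15 h = 54000 s
L = 2*sqrt(5.61732e-18 * 54000) = 1.102e-06 m


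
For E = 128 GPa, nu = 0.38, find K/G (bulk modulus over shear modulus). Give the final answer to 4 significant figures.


G = E / (2*(1+nu))
G = 128 / (2*(1+0.38)) = 46.3768 GPa
K = E / (3*(1-2*nu))
K = 128 / (3*(1-2*0.38)) = 177.778 GPa
K/G = 177.778 / 46.3768 = 3.833


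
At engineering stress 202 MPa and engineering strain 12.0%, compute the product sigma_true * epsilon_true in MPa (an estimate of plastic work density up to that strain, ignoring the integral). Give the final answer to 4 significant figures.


sigma_true = sigma_eng * (1 + epsilon_eng)
sigma_true = 202 * (1 + 0.12) = 226.24 MPa
epsilon_true = ln(1 + epsilon_eng)
epsilon_true = ln(1 + 0.12) = 0.113329
sigma_true * epsilon_true = 226.24 * 0.113329 = 25.64 MPa


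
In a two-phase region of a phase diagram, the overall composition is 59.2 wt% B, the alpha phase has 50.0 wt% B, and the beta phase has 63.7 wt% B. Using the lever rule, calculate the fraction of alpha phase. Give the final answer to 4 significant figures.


f_alpha = (C_beta - C0) / (C_beta - C_alpha)
f_alpha = (63.7 - 59.2) / (63.7 - 50.0)
f_alpha = 0.3285


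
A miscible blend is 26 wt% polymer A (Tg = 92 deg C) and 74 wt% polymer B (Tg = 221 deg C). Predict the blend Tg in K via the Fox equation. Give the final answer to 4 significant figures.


1/Tg = w1/Tg1 + w2/Tg2 (in Kelvin)
Tg1 = 365.15 K, Tg2 = 494.15 K
1/Tg = 0.26/365.15 + 0.74/494.15
Tg = 452.6 K


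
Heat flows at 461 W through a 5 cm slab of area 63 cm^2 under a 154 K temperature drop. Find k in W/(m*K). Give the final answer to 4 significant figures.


k = Q*L / (A*dT)
L = 0.05 m, A = 6.3e-03 m^2
k = 461 * 0.05 / (6.3e-03 * 154)
k = 23.76 W/(m*K)


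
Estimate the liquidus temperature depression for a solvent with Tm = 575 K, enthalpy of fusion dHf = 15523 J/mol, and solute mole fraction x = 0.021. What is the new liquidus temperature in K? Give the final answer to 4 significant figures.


dT = R*Tm^2*x / dHf
dT = 8.314 * 575^2 * 0.021 / 15523
dT = 3.71868 K
T_new = 575 - 3.71868 = 571.3 K


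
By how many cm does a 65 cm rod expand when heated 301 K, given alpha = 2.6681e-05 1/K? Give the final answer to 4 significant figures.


dL = L0 * alpha * dT
dL = 65 * 2.6681e-05 * 301
dL = 0.522 cm


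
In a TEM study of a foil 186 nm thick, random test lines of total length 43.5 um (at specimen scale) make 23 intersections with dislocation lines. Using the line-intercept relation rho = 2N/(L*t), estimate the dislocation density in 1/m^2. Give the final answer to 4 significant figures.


rho = 2N / (L * t)
L = 43.5 um = 4.35e-05 m, t = 186 nm = 1.86e-07 m
rho = 2 * 23 / (4.35e-05 * 1.86e-07)
rho = 5.685e+12 1/m^2


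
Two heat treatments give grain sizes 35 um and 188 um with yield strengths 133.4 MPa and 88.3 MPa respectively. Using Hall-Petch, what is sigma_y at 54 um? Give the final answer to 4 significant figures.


sigma_y = sigma0 + k / sqrt(d)
1/sqrt(d1) = 1/sqrt(3.5e-05) = 169.031;  1/sqrt(d2) = 72.9325
k = (sigma1 - sigma2) / (1/sqrt(d1) - 1/sqrt(d2)) = (133.4 - 88.3) / (169.031 - 72.9325) = 0.469311 MPa*m^0.5
sigma0 = sigma1 - k/sqrt(d1) = 133.4 - 0.469311*169.031 = 54.072 MPa
sigma_y(d3) = 54.072 + 0.469311 / sqrt(5.4e-05) = 117.9 MPa


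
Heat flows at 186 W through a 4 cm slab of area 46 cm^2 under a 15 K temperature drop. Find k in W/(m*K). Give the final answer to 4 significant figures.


k = Q*L / (A*dT)
L = 0.04 m, A = 4.6e-03 m^2
k = 186 * 0.04 / (4.6e-03 * 15)
k = 107.8 W/(m*K)


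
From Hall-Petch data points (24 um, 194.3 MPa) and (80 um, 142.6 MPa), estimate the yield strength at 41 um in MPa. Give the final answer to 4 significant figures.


sigma_y = sigma0 + k / sqrt(d)
1/sqrt(d1) = 1/sqrt(2.4e-05) = 204.124;  1/sqrt(d2) = 111.803
k = (sigma1 - sigma2) / (1/sqrt(d1) - 1/sqrt(d2)) = (194.3 - 142.6) / (204.124 - 111.803) = 0.560004 MPa*m^0.5
sigma0 = sigma1 - k/sqrt(d1) = 194.3 - 0.560004*204.124 = 79.9896 MPa
sigma_y(d3) = 79.9896 + 0.560004 / sqrt(4.1e-05) = 167.4 MPa


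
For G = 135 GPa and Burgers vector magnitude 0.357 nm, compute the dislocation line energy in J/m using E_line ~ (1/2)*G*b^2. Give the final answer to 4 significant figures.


E = G*b^2/2
b = 0.357 nm = 3.57e-10 m
G = 135 GPa = 1.35e+11 Pa
E = 0.5 * 1.35e+11 * (3.57e-10)^2
E = 8.603e-09 J/m


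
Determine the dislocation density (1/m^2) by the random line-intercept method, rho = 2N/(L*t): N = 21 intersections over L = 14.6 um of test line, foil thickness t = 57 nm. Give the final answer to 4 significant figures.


rho = 2N / (L * t)
L = 14.6 um = 1.46e-05 m, t = 57 nm = 5.7e-08 m
rho = 2 * 21 / (1.46e-05 * 5.7e-08)
rho = 5.047e+13 1/m^2


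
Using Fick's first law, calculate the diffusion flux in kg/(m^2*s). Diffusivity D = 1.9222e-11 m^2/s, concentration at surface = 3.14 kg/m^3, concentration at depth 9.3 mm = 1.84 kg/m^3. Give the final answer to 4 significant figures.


J = -D * (dC/dx) = D * (C1 - C2) / dx
J = 1.9222e-11 * (3.14 - 1.84) / 9.3e-03
J = 2.687e-09 kg/(m^2*s)


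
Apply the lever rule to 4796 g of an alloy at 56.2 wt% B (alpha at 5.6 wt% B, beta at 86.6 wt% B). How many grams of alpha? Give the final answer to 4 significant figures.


f_alpha = (C_beta - C0) / (C_beta - C_alpha)
f_alpha = (86.6 - 56.2) / (86.6 - 5.6) = 0.375309
m_alpha = f_alpha * m_total = 0.375309 * 4796 = 1800 g


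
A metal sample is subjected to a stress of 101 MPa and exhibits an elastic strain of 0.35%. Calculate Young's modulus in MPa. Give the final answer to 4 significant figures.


E = sigma / epsilon
epsilon = 0.35% = 3.5e-03
E = 101 / 3.5e-03
E = 28860 MPa


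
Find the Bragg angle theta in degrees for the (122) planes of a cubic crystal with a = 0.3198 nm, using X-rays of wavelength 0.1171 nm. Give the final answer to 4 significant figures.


d = a / sqrt(h^2+k^2+l^2)
d = 0.3198 / sqrt(9) = 0.1066 nm
lambda = 2*d*sin(theta)  =>  sin(theta) = lambda / (2*d)
sin(theta) = 0.1171 / (2 * 0.1066) = 0.54925
theta = 33.32 deg


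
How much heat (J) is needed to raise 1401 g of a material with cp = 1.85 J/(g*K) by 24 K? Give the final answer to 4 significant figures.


Q = m * cp * dT
Q = 1401 * 1.85 * 24
Q = 62200 J


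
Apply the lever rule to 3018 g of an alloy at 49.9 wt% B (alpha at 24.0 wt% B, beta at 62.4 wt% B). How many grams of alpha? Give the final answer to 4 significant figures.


f_alpha = (C_beta - C0) / (C_beta - C_alpha)
f_alpha = (62.4 - 49.9) / (62.4 - 24.0) = 0.325521
m_alpha = f_alpha * m_total = 0.325521 * 3018 = 982.4 g


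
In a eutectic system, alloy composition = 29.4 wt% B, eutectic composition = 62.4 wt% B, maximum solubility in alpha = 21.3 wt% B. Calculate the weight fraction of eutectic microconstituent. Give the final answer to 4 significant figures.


f_primary = (C_e - C0) / (C_e - C_alpha_max)
f_primary = (62.4 - 29.4) / (62.4 - 21.3)
f_primary = 0.80292
f_eutectic = 1 - 0.80292 = 0.1971


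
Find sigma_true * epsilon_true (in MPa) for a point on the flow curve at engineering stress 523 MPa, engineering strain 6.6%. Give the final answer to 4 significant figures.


sigma_true = sigma_eng * (1 + epsilon_eng)
sigma_true = 523 * (1 + 0.066) = 557.518 MPa
epsilon_true = ln(1 + epsilon_eng)
epsilon_true = ln(1 + 0.066) = 0.0639133
sigma_true * epsilon_true = 557.518 * 0.0639133 = 35.63 MPa


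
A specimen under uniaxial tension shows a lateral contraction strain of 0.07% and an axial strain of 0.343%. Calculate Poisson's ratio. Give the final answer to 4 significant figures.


nu = -epsilon_lat / epsilon_axial
Lateral strain is contraction (negative), so using magnitudes:
nu = 0.07 / 0.343
nu = 0.2041


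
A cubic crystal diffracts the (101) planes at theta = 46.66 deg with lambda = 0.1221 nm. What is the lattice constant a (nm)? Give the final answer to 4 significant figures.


d = lambda / (2*sin(theta))
d = 0.1221 / (2*sin(46.66 deg))
d = 0.0839413 nm
a = d * sqrt(h^2+k^2+l^2) = 0.0839413 * sqrt(2)
a = 0.1187 nm


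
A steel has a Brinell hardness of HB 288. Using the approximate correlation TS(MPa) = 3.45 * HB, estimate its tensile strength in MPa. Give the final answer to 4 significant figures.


TS (MPa) = 3.45 * HB
TS = 3.45 * 288
TS = 993.6 MPa


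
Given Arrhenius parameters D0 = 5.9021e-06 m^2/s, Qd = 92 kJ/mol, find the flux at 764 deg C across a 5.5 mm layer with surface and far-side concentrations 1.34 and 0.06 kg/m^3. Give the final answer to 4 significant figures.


Step 1: D = D0 * exp(-Qd/(R*T))
T = 764 + 273.15 = 1037.15 K
D = 5.9021e-06 * exp(-92e3 / (8.314 * 1037.15)) = 1.3721e-10 m^2/s
Step 2: J = D * (C1 - C2) / dx
J = 1.3721e-10 * (1.34 - 0.06) / 5.5e-03
J = 3.193e-08 kg/(m^2*s)


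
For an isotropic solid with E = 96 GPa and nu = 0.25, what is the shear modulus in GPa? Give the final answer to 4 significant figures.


G = E / (2*(1+nu))
G = 96 / (2*(1+0.25))
G = 38.4 GPa


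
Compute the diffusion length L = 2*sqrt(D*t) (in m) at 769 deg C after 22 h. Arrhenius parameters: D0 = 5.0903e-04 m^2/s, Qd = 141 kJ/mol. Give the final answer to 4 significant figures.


Step 1: D = D0 * exp(-Qd/(R*T))
T = 1042.15 K
D = 5.0903e-04 * exp(-141e3 / (8.314 * 1042.15)) = 4.35799e-11 m^2/s
Step 2: L = 2*sqrt(D*t)
t = 22 h = 79200 s
L = 2*sqrt(4.35799e-11 * 79200) = 3.716e-03 m


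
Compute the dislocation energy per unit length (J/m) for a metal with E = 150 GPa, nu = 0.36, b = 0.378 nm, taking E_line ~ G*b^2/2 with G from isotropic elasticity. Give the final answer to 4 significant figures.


Step 1: G = E / (2*(1+nu))
G = 150 / (2*(1+0.36)) = 55.1471 GPa = 5.51471e+10 Pa
Step 2: E_line = G*b^2/2
b = 0.378 nm = 3.78e-10 m
E_line = 0.5 * 5.51471e+10 * (3.78e-10)^2 = 3.94e-09 J/m


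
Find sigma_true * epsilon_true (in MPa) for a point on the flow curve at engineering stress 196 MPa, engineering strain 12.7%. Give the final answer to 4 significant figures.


sigma_true = sigma_eng * (1 + epsilon_eng)
sigma_true = 196 * (1 + 0.127) = 220.892 MPa
epsilon_true = ln(1 + epsilon_eng)
epsilon_true = ln(1 + 0.127) = 0.119559
sigma_true * epsilon_true = 220.892 * 0.119559 = 26.41 MPa


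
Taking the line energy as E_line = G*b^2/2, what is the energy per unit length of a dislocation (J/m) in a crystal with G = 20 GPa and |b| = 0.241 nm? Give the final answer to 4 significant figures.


E = G*b^2/2
b = 0.241 nm = 2.41e-10 m
G = 20 GPa = 2e+10 Pa
E = 0.5 * 2e+10 * (2.41e-10)^2
E = 5.808e-10 J/m


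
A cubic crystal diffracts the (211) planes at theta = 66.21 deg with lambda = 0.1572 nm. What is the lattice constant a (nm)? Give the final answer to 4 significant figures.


d = lambda / (2*sin(theta))
d = 0.1572 / (2*sin(66.21 deg))
d = 0.0858988 nm
a = d * sqrt(h^2+k^2+l^2) = 0.0858988 * sqrt(6)
a = 0.2104 nm


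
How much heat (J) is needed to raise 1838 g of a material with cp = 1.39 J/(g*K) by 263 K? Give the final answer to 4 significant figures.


Q = m * cp * dT
Q = 1838 * 1.39 * 263
Q = 671900 J


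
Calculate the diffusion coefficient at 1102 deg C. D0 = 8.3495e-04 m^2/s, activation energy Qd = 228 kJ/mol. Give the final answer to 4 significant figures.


D = D0 * exp(-Qd / (R*T))
T = 1375.15 K
D = 8.3495e-04 * exp(-228e3 / (8.314 * 1375.15))
D = 1.823e-12 m^2/s


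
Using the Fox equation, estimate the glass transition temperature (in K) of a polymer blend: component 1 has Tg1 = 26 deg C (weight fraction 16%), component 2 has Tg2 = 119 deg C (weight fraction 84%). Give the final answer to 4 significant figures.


1/Tg = w1/Tg1 + w2/Tg2 (in Kelvin)
Tg1 = 299.15 K, Tg2 = 392.15 K
1/Tg = 0.16/299.15 + 0.84/392.15
Tg = 373.6 K


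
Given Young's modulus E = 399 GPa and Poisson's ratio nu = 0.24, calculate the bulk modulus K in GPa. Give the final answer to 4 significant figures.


K = E / (3*(1-2*nu))
K = 399 / (3*(1-2*0.24))
K = 255.8 GPa


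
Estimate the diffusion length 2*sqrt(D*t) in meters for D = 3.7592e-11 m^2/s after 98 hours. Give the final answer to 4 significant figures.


t = 98 hr = 352800 s
Diffusion length = 2*sqrt(D*t)
= 2*sqrt(3.7592e-11 * 352800)
= 7.284e-03 m


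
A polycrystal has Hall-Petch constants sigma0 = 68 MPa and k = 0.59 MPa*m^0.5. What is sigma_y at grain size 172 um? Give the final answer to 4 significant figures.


sigma_y = sigma0 + k / sqrt(d)
d = 172 um = 1.72e-04 m
sigma_y = 68 + 0.59 / sqrt(1.72e-04)
sigma_y = 113 MPa


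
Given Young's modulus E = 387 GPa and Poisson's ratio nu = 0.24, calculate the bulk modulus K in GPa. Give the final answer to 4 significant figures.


K = E / (3*(1-2*nu))
K = 387 / (3*(1-2*0.24))
K = 248.1 GPa


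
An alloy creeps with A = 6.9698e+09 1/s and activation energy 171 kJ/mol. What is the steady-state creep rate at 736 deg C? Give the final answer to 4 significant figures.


rate = A * exp(-Q / (R*T))
T = 736 + 273.15 = 1009.15 K
rate = 6.9698e+09 * exp(-171e3 / (8.314 * 1009.15))
rate = 9.812 1/s


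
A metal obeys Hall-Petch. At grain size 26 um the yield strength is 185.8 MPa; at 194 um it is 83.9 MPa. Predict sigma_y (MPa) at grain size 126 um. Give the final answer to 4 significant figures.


sigma_y = sigma0 + k / sqrt(d)
1/sqrt(d1) = 1/sqrt(2.6e-05) = 196.116;  1/sqrt(d2) = 71.7958
k = (sigma1 - sigma2) / (1/sqrt(d1) - 1/sqrt(d2)) = (185.8 - 83.9) / (196.116 - 71.7958) = 0.819657 MPa*m^0.5
sigma0 = sigma1 - k/sqrt(d1) = 185.8 - 0.819657*196.116 = 25.0521 MPa
sigma_y(d3) = 25.0521 + 0.819657 / sqrt(1.26e-04) = 98.07 MPa


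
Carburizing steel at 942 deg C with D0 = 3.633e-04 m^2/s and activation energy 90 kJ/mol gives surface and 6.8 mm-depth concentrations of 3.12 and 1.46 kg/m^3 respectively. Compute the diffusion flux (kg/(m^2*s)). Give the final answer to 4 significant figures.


Step 1: D = D0 * exp(-Qd/(R*T))
T = 942 + 273.15 = 1215.15 K
D = 3.633e-04 * exp(-90e3 / (8.314 * 1215.15)) = 4.91327e-08 m^2/s
Step 2: J = D * (C1 - C2) / dx
J = 4.91327e-08 * (3.12 - 1.46) / 6.8e-03
J = 1.199e-05 kg/(m^2*s)


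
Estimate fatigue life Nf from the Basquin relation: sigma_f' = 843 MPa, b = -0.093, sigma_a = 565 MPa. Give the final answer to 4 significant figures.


sigma_a = sigma_f' * (2*Nf)^b
2*Nf = (sigma_a / sigma_f')^(1/b)
2*Nf = (565 / 843)^(1/-0.093)
2*Nf = 73.8912
Nf = 36.95 cycles


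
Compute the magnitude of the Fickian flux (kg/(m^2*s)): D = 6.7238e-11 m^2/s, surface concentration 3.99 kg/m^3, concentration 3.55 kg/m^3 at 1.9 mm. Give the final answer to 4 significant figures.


J = -D * (dC/dx) = D * (C1 - C2) / dx
J = 6.7238e-11 * (3.99 - 3.55) / 1.9e-03
J = 1.557e-08 kg/(m^2*s)


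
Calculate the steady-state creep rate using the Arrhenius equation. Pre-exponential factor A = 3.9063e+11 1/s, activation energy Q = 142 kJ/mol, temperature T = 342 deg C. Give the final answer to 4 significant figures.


rate = A * exp(-Q / (R*T))
T = 342 + 273.15 = 615.15 K
rate = 3.9063e+11 * exp(-142e3 / (8.314 * 615.15))
rate = 0.3417 1/s


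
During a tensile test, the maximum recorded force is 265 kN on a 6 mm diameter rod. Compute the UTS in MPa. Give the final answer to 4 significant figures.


A0 = pi*(d/2)^2 = pi*(6/2)^2 = 28.2743 mm^2
UTS = F_max / A0 = 265*1000 / 28.2743
UTS = 9372 MPa


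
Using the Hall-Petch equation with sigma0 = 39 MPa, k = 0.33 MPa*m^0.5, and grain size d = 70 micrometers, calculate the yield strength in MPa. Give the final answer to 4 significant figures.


sigma_y = sigma0 + k / sqrt(d)
d = 70 um = 7e-05 m
sigma_y = 39 + 0.33 / sqrt(7e-05)
sigma_y = 78.44 MPa


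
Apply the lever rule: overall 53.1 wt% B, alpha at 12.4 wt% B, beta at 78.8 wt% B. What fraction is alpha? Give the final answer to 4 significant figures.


f_alpha = (C_beta - C0) / (C_beta - C_alpha)
f_alpha = (78.8 - 53.1) / (78.8 - 12.4)
f_alpha = 0.387


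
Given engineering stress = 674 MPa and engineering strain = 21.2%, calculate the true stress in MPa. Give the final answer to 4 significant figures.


sigma_true = sigma_eng * (1 + epsilon_eng)
sigma_true = 674 * (1 + 0.212)
sigma_true = 816.9 MPa


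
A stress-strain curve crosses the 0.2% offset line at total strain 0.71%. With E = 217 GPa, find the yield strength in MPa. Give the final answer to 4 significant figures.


Offset strain = 0.002
Elastic strain at yield = total_strain - offset = 7.1e-03 - 0.002 = 5.1e-03
sigma_y = E * elastic_strain = 217000 * 5.1e-03
sigma_y = 1107 MPa


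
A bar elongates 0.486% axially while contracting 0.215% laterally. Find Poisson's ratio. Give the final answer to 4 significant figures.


nu = -epsilon_lat / epsilon_axial
Lateral strain is contraction (negative), so using magnitudes:
nu = 0.215 / 0.486
nu = 0.4424


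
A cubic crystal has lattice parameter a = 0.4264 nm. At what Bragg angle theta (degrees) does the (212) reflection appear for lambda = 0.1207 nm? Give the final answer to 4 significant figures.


d = a / sqrt(h^2+k^2+l^2)
d = 0.4264 / sqrt(9) = 0.142133 nm
lambda = 2*d*sin(theta)  =>  sin(theta) = lambda / (2*d)
sin(theta) = 0.1207 / (2 * 0.142133) = 0.424601
theta = 25.13 deg


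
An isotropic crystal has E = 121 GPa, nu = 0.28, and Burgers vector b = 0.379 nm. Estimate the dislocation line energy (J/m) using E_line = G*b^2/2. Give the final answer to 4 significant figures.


Step 1: G = E / (2*(1+nu))
G = 121 / (2*(1+0.28)) = 47.2656 GPa = 4.72656e+10 Pa
Step 2: E_line = G*b^2/2
b = 0.379 nm = 3.79e-10 m
E_line = 0.5 * 4.72656e+10 * (3.79e-10)^2 = 3.395e-09 J/m


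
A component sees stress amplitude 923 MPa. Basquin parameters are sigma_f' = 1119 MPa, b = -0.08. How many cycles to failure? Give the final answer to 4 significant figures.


sigma_a = sigma_f' * (2*Nf)^b
2*Nf = (sigma_a / sigma_f')^(1/b)
2*Nf = (923 / 1119)^(1/-0.08)
2*Nf = 11.1008
Nf = 5.55 cycles


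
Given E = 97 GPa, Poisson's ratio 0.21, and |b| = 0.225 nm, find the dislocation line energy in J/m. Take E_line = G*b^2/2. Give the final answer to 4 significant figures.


Step 1: G = E / (2*(1+nu))
G = 97 / (2*(1+0.21)) = 40.0826 GPa = 4.00826e+10 Pa
Step 2: E_line = G*b^2/2
b = 0.225 nm = 2.25e-10 m
E_line = 0.5 * 4.00826e+10 * (2.25e-10)^2 = 1.015e-09 J/m


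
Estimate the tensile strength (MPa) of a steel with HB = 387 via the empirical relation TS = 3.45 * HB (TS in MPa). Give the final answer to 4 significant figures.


TS (MPa) = 3.45 * HB
TS = 3.45 * 387
TS = 1335 MPa


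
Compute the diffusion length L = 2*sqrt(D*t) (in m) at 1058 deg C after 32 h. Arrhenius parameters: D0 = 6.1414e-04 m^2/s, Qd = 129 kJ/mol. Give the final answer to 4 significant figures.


Step 1: D = D0 * exp(-Qd/(R*T))
T = 1331.15 K
D = 6.1414e-04 * exp(-129e3 / (8.314 * 1331.15)) = 5.32224e-09 m^2/s
Step 2: L = 2*sqrt(D*t)
t = 32 h = 115200 s
L = 2*sqrt(5.32224e-09 * 115200) = 0.04952 m


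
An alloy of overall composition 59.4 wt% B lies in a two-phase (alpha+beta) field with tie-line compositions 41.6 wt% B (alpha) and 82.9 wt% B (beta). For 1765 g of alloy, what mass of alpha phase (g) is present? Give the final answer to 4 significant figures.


f_alpha = (C_beta - C0) / (C_beta - C_alpha)
f_alpha = (82.9 - 59.4) / (82.9 - 41.6) = 0.569007
m_alpha = f_alpha * m_total = 0.569007 * 1765 = 1004 g


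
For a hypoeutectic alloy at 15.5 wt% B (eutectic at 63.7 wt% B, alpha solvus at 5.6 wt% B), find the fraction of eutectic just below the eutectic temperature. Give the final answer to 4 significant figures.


f_primary = (C_e - C0) / (C_e - C_alpha_max)
f_primary = (63.7 - 15.5) / (63.7 - 5.6)
f_primary = 0.829604
f_eutectic = 1 - 0.829604 = 0.1704


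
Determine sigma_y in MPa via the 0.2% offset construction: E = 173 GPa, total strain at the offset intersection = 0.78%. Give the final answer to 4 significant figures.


Offset strain = 0.002
Elastic strain at yield = total_strain - offset = 7.8e-03 - 0.002 = 5.8e-03
sigma_y = E * elastic_strain = 173000 * 5.8e-03
sigma_y = 1003 MPa


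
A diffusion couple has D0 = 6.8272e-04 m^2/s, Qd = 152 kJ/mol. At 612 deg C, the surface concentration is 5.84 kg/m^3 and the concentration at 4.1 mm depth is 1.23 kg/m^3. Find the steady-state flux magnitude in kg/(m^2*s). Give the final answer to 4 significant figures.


Step 1: D = D0 * exp(-Qd/(R*T))
T = 612 + 273.15 = 885.15 K
D = 6.8272e-04 * exp(-152e3 / (8.314 * 885.15)) = 7.3125e-13 m^2/s
Step 2: J = D * (C1 - C2) / dx
J = 7.3125e-13 * (5.84 - 1.23) / 4.1e-03
J = 8.222e-10 kg/(m^2*s)


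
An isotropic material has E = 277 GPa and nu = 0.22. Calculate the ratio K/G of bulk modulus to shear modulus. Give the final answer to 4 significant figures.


G = E / (2*(1+nu))
G = 277 / (2*(1+0.22)) = 113.525 GPa
K = E / (3*(1-2*nu))
K = 277 / (3*(1-2*0.22)) = 164.881 GPa
K/G = 164.881 / 113.525 = 1.452


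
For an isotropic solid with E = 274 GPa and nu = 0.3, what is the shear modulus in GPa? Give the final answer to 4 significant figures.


G = E / (2*(1+nu))
G = 274 / (2*(1+0.3))
G = 105.4 GPa


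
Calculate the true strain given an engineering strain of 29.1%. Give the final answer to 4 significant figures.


epsilon_true = ln(1 + epsilon_eng)
epsilon_true = ln(1 + 0.291)
epsilon_true = 0.2554


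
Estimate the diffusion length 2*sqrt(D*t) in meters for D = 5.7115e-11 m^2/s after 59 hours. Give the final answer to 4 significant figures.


t = 59 hr = 212400 s
Diffusion length = 2*sqrt(D*t)
= 2*sqrt(5.7115e-11 * 212400)
= 6.966e-03 m


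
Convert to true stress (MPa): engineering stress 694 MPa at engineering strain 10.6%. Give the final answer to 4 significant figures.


sigma_true = sigma_eng * (1 + epsilon_eng)
sigma_true = 694 * (1 + 0.106)
sigma_true = 767.6 MPa


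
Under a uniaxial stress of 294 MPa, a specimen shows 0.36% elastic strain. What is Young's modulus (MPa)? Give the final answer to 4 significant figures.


E = sigma / epsilon
epsilon = 0.36% = 3.6e-03
E = 294 / 3.6e-03
E = 81670 MPa


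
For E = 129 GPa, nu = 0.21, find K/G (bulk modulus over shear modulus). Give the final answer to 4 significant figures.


G = E / (2*(1+nu))
G = 129 / (2*(1+0.21)) = 53.3058 GPa
K = E / (3*(1-2*nu))
K = 129 / (3*(1-2*0.21)) = 74.1379 GPa
K/G = 74.1379 / 53.3058 = 1.391


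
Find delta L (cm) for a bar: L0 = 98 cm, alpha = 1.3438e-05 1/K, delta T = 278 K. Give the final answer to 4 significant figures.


dL = L0 * alpha * dT
dL = 98 * 1.3438e-05 * 278
dL = 0.3661 cm


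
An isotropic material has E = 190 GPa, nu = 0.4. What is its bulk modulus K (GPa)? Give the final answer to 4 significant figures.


K = E / (3*(1-2*nu))
K = 190 / (3*(1-2*0.4))
K = 316.7 GPa


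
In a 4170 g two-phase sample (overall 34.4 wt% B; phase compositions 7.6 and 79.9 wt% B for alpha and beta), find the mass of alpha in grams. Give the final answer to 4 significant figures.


f_alpha = (C_beta - C0) / (C_beta - C_alpha)
f_alpha = (79.9 - 34.4) / (79.9 - 7.6) = 0.629322
m_alpha = f_alpha * m_total = 0.629322 * 4170 = 2624 g


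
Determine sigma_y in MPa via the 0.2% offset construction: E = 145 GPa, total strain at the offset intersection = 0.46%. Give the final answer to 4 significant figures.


Offset strain = 0.002
Elastic strain at yield = total_strain - offset = 4.6e-03 - 0.002 = 2.6e-03
sigma_y = E * elastic_strain = 145000 * 2.6e-03
sigma_y = 377 MPa


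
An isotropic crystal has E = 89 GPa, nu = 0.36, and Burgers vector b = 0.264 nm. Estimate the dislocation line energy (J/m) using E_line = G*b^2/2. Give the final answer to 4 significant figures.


Step 1: G = E / (2*(1+nu))
G = 89 / (2*(1+0.36)) = 32.7206 GPa = 3.27206e+10 Pa
Step 2: E_line = G*b^2/2
b = 0.264 nm = 2.64e-10 m
E_line = 0.5 * 3.27206e+10 * (2.64e-10)^2 = 1.14e-09 J/m


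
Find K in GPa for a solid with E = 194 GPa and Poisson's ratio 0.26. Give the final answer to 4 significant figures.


K = E / (3*(1-2*nu))
K = 194 / (3*(1-2*0.26))
K = 134.7 GPa


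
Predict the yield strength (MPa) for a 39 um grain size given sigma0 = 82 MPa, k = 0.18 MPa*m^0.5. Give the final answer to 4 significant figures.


sigma_y = sigma0 + k / sqrt(d)
d = 39 um = 3.9e-05 m
sigma_y = 82 + 0.18 / sqrt(3.9e-05)
sigma_y = 110.8 MPa


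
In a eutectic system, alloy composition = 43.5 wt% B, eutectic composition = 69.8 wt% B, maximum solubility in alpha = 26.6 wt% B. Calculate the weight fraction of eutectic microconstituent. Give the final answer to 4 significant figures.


f_primary = (C_e - C0) / (C_e - C_alpha_max)
f_primary = (69.8 - 43.5) / (69.8 - 26.6)
f_primary = 0.608796
f_eutectic = 1 - 0.608796 = 0.3912


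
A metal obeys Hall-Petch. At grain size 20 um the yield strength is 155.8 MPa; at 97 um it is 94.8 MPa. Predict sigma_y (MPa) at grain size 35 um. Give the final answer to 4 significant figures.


sigma_y = sigma0 + k / sqrt(d)
1/sqrt(d1) = 1/sqrt(2e-05) = 223.607;  1/sqrt(d2) = 101.535
k = (sigma1 - sigma2) / (1/sqrt(d1) - 1/sqrt(d2)) = (155.8 - 94.8) / (223.607 - 101.535) = 0.499704 MPa*m^0.5
sigma0 = sigma1 - k/sqrt(d1) = 155.8 - 0.499704*223.607 = 44.0627 MPa
sigma_y(d3) = 44.0627 + 0.499704 / sqrt(3.5e-05) = 128.5 MPa


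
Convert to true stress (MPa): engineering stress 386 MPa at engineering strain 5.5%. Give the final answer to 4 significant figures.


sigma_true = sigma_eng * (1 + epsilon_eng)
sigma_true = 386 * (1 + 0.055)
sigma_true = 407.2 MPa


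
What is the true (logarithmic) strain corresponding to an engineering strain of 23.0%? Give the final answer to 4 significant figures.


epsilon_true = ln(1 + epsilon_eng)
epsilon_true = ln(1 + 0.23)
epsilon_true = 0.207


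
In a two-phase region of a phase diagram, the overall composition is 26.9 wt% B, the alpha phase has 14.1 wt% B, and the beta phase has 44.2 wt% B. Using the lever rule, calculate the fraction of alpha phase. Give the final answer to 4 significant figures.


f_alpha = (C_beta - C0) / (C_beta - C_alpha)
f_alpha = (44.2 - 26.9) / (44.2 - 14.1)
f_alpha = 0.5748


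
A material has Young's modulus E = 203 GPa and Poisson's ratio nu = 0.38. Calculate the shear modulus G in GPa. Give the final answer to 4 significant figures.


G = E / (2*(1+nu))
G = 203 / (2*(1+0.38))
G = 73.55 GPa


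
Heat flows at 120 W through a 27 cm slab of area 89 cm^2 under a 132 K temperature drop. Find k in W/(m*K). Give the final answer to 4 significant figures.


k = Q*L / (A*dT)
L = 0.27 m, A = 8.9e-03 m^2
k = 120 * 0.27 / (8.9e-03 * 132)
k = 27.58 W/(m*K)


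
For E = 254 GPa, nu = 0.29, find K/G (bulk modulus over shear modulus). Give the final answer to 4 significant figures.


G = E / (2*(1+nu))
G = 254 / (2*(1+0.29)) = 98.4496 GPa
K = E / (3*(1-2*nu))
K = 254 / (3*(1-2*0.29)) = 201.587 GPa
K/G = 201.587 / 98.4496 = 2.048


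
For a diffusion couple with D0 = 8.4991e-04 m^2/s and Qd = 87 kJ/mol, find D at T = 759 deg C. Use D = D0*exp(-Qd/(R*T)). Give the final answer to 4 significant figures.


D = D0 * exp(-Qd / (R*T))
T = 1032.15 K
D = 8.4991e-04 * exp(-87e3 / (8.314 * 1032.15))
D = 3.36e-08 m^2/s


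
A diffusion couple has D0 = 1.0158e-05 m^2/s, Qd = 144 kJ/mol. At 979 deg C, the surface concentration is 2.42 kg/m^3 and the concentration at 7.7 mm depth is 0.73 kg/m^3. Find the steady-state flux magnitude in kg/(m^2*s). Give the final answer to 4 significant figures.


Step 1: D = D0 * exp(-Qd/(R*T))
T = 979 + 273.15 = 1252.15 K
D = 1.0158e-05 * exp(-144e3 / (8.314 * 1252.15)) = 9.98833e-12 m^2/s
Step 2: J = D * (C1 - C2) / dx
J = 9.98833e-12 * (2.42 - 0.73) / 7.7e-03
J = 2.192e-09 kg/(m^2*s)


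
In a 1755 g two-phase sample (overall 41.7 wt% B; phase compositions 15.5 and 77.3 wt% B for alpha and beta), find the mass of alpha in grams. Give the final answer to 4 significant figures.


f_alpha = (C_beta - C0) / (C_beta - C_alpha)
f_alpha = (77.3 - 41.7) / (77.3 - 15.5) = 0.576052
m_alpha = f_alpha * m_total = 0.576052 * 1755 = 1011 g


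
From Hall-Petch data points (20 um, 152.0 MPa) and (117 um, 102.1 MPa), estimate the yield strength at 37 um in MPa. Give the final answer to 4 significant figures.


sigma_y = sigma0 + k / sqrt(d)
1/sqrt(d1) = 1/sqrt(2e-05) = 223.607;  1/sqrt(d2) = 92.45
k = (sigma1 - sigma2) / (1/sqrt(d1) - 1/sqrt(d2)) = (152.0 - 102.1) / (223.607 - 92.45) = 0.380461 MPa*m^0.5
sigma0 = sigma1 - k/sqrt(d1) = 152.0 - 0.380461*223.607 = 66.9264 MPa
sigma_y(d3) = 66.9264 + 0.380461 / sqrt(3.7e-05) = 129.5 MPa


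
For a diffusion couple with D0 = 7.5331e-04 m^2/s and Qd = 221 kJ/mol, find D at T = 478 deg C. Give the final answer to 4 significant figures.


D = D0 * exp(-Qd / (R*T))
T = 751.15 K
D = 7.5331e-04 * exp(-221e3 / (8.314 * 751.15))
D = 3.222e-19 m^2/s
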